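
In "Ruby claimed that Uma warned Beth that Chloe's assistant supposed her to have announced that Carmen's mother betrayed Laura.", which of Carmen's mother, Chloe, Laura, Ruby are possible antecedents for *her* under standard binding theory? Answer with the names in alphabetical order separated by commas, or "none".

Chloe, Ruby

*her* is a pronoun; Principle B requires it to be free in its binding domain — the clause headed by 'supposed'.
— Carmen's mother: subject of the clause headed by 'betrayed'; is c-commanded by the pronoun; coreference would bind this R-expression — blocked (Principle C).
— Chloe: possessor inside the subject DP of the clause headed by 'supposed'; does not c-command the pronoun — Principle B does not apply; allowed.
— Laura: object of the clause headed by 'betrayed'; is c-commanded by the pronoun; coreference would bind this R-expression — blocked (Principle C).
— Ruby: subject of the matrix clause; c-commands the pronoun but lies outside its binding domain — allowed.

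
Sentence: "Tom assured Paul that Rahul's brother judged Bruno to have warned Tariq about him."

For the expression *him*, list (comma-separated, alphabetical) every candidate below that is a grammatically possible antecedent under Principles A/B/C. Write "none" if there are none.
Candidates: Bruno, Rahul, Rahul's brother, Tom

*him* is a pronoun; Principle B requires it to be free in its binding domain — the clause headed by 'warned'.
— Bruno: subject of the clause headed by 'warned'; c-commands the pronoun within its binding domain — blocked (Principle B).
— Rahul: possessor inside the subject DP of the clause headed by 'judged'; does not c-command the pronoun — Principle B does not apply; allowed.
— Rahul's brother: subject of the clause headed by 'judged'; c-commands the pronoun but lies outside its binding domain — allowed.
— Tom: subject of the matrix clause; c-commands the pronoun but lies outside its binding domain — allowed.

Rahul, Rahul's brother, Tom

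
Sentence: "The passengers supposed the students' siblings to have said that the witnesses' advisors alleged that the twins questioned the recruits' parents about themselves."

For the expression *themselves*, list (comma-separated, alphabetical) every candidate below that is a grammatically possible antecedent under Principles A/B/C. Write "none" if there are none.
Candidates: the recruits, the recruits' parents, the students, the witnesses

*themselves* is a reflexive; Principle A requires it to be bound within its binding domain — the clause headed by 'questioned'.
— the recruits: possessor inside the object DP of the clause headed by 'questioned'; does not c-command the reflexive — cannot bind it (Principle A).
— the recruits' parents: object of the clause headed by 'questioned'; c-commands the reflexive within its binding domain — allowed (Principle A).
— the students: possessor inside the subject DP of the clause headed by 'said'; does not c-command the reflexive — cannot bind it (Principle A).
— the witnesses: possessor inside the subject DP of the clause headed by 'alleged'; does not c-command the reflexive — cannot bind it (Principle A).

the recruits' parents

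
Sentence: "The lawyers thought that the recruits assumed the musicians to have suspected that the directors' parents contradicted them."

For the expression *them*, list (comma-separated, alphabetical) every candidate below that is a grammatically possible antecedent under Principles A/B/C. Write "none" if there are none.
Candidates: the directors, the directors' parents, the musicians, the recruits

*them* is a pronoun; Principle B requires it to be free in its binding domain — the clause headed by 'contradicted'.
— the directors: possessor inside the subject DP of the clause headed by 'contradicted'; does not c-command the pronoun — Principle B does not apply; allowed.
— the directors' parents: subject of the clause headed by 'contradicted'; c-commands the pronoun within its binding domain — blocked (Principle B).
— the musicians: subject of the clause headed by 'suspected'; c-commands the pronoun but lies outside its binding domain — allowed.
— the recruits: subject of the clause headed by 'assumed'; c-commands the pronoun but lies outside its binding domain — allowed.

the directors, the musicians, the recruits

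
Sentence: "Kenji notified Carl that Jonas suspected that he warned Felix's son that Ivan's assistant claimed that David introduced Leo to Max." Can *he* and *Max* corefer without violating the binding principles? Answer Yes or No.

No

*Max* is an R-expression; Principle C requires it to be free (not bound by any c-commanding expression).
— he: subject of the clause headed by 'warned'; the pronoun c-commands the R-expression — coreference blocked (Principle C).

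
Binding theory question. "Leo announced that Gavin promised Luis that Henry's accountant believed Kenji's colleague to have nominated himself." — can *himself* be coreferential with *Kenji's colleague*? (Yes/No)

Yes

*himself* is a reflexive; Principle A requires it to be bound within its binding domain — the clause headed by 'nominated'.
— Kenji's colleague: subject of the clause headed by 'nominated'; c-commands the reflexive within its binding domain — allowed (Principle A).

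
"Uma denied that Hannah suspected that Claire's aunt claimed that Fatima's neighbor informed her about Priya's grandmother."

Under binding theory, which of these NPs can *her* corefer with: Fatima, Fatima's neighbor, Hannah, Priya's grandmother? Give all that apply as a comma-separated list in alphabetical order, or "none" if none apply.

Fatima, Hannah

*her* is a pronoun; Principle B requires it to be free in its binding domain — the clause headed by 'informed'.
— Fatima: possessor inside the subject DP of the clause headed by 'informed'; does not c-command the pronoun — Principle B does not apply; allowed.
— Fatima's neighbor: subject of the clause headed by 'informed'; c-commands the pronoun within its binding domain — blocked (Principle B).
— Hannah: subject of the clause headed by 'suspected'; c-commands the pronoun but lies outside its binding domain — allowed.
— Priya's grandmother: second object of the clause headed by 'informed'; is c-commanded by the pronoun; coreference would bind this R-expression — blocked (Principle C).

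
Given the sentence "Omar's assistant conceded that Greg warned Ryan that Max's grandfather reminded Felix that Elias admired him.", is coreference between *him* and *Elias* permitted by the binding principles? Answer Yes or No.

No

*him* is a pronoun; Principle B requires it to be free in its binding domain — the clause headed by 'admired'.
— Elias: subject of the clause headed by 'admired'; c-commands the pronoun within its binding domain — blocked (Principle B).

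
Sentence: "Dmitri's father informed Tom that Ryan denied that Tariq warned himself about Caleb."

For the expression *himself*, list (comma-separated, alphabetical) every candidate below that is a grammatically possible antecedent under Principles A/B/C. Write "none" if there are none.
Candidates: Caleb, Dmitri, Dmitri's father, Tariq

*himself* is a reflexive; Principle A requires it to be bound within its binding domain — the clause headed by 'warned'.
— Caleb: second object of the clause headed by 'warned'; does not c-command the reflexive — cannot bind it (Principle A).
— Dmitri: possessor inside the subject DP of the matrix clause; does not c-command the reflexive — cannot bind it (Principle A).
— Dmitri's father: subject of the matrix clause; c-commands the reflexive but lies outside its binding domain — cannot bind it (Principle A).
— Tariq: subject of the clause headed by 'warned'; c-commands the reflexive within its binding domain — allowed (Principle A).

Tariq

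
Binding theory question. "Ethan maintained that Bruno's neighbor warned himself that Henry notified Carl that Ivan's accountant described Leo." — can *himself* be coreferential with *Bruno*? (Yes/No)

No

*himself* is a reflexive; Principle A requires it to be bound within its binding domain — the clause headed by 'warned'.
— Bruno: possessor inside the subject DP of the clause headed by 'warned'; does not c-command the reflexive — cannot bind it (Principle A).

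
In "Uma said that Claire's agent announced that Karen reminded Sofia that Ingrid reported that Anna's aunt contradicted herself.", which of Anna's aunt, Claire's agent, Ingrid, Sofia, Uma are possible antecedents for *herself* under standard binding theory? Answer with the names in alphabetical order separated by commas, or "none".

Anna's aunt

*herself* is a reflexive; Principle A requires it to be bound within its binding domain — the clause headed by 'contradicted'.
— Anna's aunt: subject of the clause headed by 'contradicted'; c-commands the reflexive within its binding domain — allowed (Principle A).
— Claire's agent: subject of the clause headed by 'announced'; c-commands the reflexive but lies outside its binding domain — cannot bind it (Principle A).
— Ingrid: subject of the clause headed by 'reported'; c-commands the reflexive but lies outside its binding domain — cannot bind it (Principle A).
— Sofia: object of the clause headed by 'reminded'; c-commands the reflexive but lies outside its binding domain — cannot bind it (Principle A).
— Uma: subject of the matrix clause; c-commands the reflexive but lies outside its binding domain — cannot bind it (Principle A).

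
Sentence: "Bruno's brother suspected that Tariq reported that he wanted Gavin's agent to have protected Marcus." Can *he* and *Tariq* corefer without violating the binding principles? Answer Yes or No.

*Tariq* is an R-expression; Principle C requires it to be free (not bound by any c-commanding expression).
— he: subject of the clause headed by 'wanted'; the pronoun does not c-command the R-expression — coreference allowed.

Yes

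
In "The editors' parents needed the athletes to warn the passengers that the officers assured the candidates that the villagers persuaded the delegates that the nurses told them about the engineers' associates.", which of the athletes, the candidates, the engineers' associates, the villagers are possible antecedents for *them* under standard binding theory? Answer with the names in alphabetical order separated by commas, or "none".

*them* is a pronoun; Principle B requires it to be free in its binding domain — the clause headed by 'told'.
— the athletes: subject of the clause headed by 'warn'; c-commands the pronoun but lies outside its binding domain — allowed.
— the candidates: object of the clause headed by 'assured'; c-commands the pronoun but lies outside its binding domain — allowed.
— the engineers' associates: second object of the clause headed by 'told'; is c-commanded by the pronoun; coreference would bind this R-expression — blocked (Principle C).
— the villagers: subject of the clause headed by 'persuaded'; c-commands the pronoun but lies outside its binding domain — allowed.

the athletes, the candidates, the villagers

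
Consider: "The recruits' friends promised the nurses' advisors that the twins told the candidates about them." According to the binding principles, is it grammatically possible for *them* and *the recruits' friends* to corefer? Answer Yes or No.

*them* is a pronoun; Principle B requires it to be free in its binding domain — the clause headed by 'told'.
— the recruits' friends: subject of the matrix clause; c-commands the pronoun but lies outside its binding domain — allowed.

Yes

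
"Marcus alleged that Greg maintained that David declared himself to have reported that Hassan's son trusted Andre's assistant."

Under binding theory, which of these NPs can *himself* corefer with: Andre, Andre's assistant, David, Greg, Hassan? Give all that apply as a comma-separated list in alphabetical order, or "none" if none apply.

*himself* is a reflexive; Principle A requires it to be bound within its binding domain — the clause headed by 'declared'.
— Andre: possessor inside the object DP of the clause headed by 'trusted'; does not c-command the reflexive — cannot bind it (Principle A).
— Andre's assistant: object of the clause headed by 'trusted'; does not c-command the reflexive — cannot bind it (Principle A).
— David: subject of the clause headed by 'declared'; c-commands the reflexive within its binding domain — allowed (Principle A).
— Greg: subject of the clause headed by 'maintained'; c-commands the reflexive but lies outside its binding domain — cannot bind it (Principle A).
— Hassan: possessor inside the subject DP of the clause headed by 'trusted'; does not c-command the reflexive — cannot bind it (Principle A).

David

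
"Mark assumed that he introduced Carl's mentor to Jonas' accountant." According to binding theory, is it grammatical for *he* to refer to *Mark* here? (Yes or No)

Yes

*Mark* is an R-expression; Principle C requires it to be free (not bound by any c-commanding expression).
— he: subject of the clause headed by 'introduced'; the pronoun does not c-command the R-expression — coreference allowed.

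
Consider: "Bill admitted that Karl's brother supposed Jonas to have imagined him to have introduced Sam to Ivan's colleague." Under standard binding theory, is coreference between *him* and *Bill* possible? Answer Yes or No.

Yes

*Bill* is an R-expression; Principle C requires it to be free (not bound by any c-commanding expression).
— him: subject of the clause headed by 'introduced'; the pronoun does not c-command the R-expression — coreference allowed.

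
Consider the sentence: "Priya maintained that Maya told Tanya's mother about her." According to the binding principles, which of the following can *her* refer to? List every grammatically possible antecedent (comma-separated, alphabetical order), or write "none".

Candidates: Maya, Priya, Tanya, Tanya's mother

Priya, Tanya

*her* is a pronoun; Principle B requires it to be free in its binding domain — the clause headed by 'told'.
— Maya: subject of the clause headed by 'told'; c-commands the pronoun within its binding domain — blocked (Principle B).
— Priya: subject of the matrix clause; c-commands the pronoun but lies outside its binding domain — allowed.
— Tanya: possessor inside the object DP of the clause headed by 'told'; does not c-command the pronoun — Principle B does not apply; allowed.
— Tanya's mother: object of the clause headed by 'told'; c-commands the pronoun within its binding domain — blocked (Principle B).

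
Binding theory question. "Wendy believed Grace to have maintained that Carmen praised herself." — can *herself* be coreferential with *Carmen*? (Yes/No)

*herself* is a reflexive; Principle A requires it to be bound within its binding domain — the clause headed by 'praised'.
— Carmen: subject of the clause headed by 'praised'; c-commands the reflexive within its binding domain — allowed (Principle A).

Yes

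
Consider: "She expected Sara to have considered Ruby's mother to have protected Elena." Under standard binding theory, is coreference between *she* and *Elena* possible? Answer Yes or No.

*Elena* is an R-expression; Principle C requires it to be free (not bound by any c-commanding expression).
— she: subject of the matrix clause; the pronoun c-commands the R-expression — coreference blocked (Principle C).

No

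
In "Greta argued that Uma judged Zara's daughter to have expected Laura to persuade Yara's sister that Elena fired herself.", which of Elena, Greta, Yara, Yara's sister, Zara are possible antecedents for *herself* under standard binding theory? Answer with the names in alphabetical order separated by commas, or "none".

*herself* is a reflexive; Principle A requires it to be bound within its binding domain — the clause headed by 'fired'.
— Elena: subject of the clause headed by 'fired'; c-commands the reflexive within its binding domain — allowed (Principle A).
— Greta: subject of the matrix clause; c-commands the reflexive but lies outside its binding domain — cannot bind it (Principle A).
— Yara: possessor inside the object DP of the clause headed by 'persuade'; does not c-command the reflexive — cannot bind it (Principle A).
— Yara's sister: object of the clause headed by 'persuade'; c-commands the reflexive but lies outside its binding domain — cannot bind it (Principle A).
— Zara: possessor inside the subject DP of the clause headed by 'expected'; does not c-command the reflexive — cannot bind it (Principle A).

Elena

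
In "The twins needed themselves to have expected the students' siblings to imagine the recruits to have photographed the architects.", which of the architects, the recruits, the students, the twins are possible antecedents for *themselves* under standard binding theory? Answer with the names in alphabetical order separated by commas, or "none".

*themselves* is a reflexive; Principle A requires it to be bound within its binding domain — the matrix clause.
— the architects: object of the clause headed by 'photographed'; does not c-command the reflexive — cannot bind it (Principle A).
— the recruits: subject of the clause headed by 'photographed'; does not c-command the reflexive — cannot bind it (Principle A).
— the students: possessor inside the subject DP of the clause headed by 'imagine'; does not c-command the reflexive — cannot bind it (Principle A).
— the twins: subject of the matrix clause; c-commands the reflexive within its binding domain — allowed (Principle A).

the twins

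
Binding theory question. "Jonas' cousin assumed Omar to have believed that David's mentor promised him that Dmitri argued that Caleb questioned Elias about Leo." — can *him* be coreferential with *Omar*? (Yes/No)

*him* is a pronoun; Principle B requires it to be free in its binding domain — the clause headed by 'promised'.
— Omar: subject of the clause headed by 'believed'; c-commands the pronoun but lies outside its binding domain — allowed.

Yes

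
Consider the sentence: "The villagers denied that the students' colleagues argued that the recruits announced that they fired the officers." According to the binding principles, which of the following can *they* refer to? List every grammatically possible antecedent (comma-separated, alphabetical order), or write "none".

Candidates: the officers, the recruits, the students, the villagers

the recruits, the students, the villagers

*they* is a pronoun; Principle B requires it to be free in its binding domain — the clause headed by 'fired'.
— the officers: object of the clause headed by 'fired'; is c-commanded by the pronoun; coreference would bind this R-expression — blocked (Principle C).
— the recruits: subject of the clause headed by 'announced'; c-commands the pronoun but lies outside its binding domain — allowed.
— the students: possessor inside the subject DP of the clause headed by 'argued'; does not c-command the pronoun — Principle B does not apply; allowed.
— the villagers: subject of the matrix clause; c-commands the pronoun but lies outside its binding domain — allowed.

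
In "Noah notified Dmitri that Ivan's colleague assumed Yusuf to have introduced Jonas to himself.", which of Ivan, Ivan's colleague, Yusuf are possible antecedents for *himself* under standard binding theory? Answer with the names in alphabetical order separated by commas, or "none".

Yusuf

*himself* is a reflexive; Principle A requires it to be bound within its binding domain — the clause headed by 'introduced'.
— Ivan: possessor inside the subject DP of the clause headed by 'assumed'; does not c-command the reflexive — cannot bind it (Principle A).
— Ivan's colleague: subject of the clause headed by 'assumed'; c-commands the reflexive but lies outside its binding domain — cannot bind it (Principle A).
— Yusuf: subject of the clause headed by 'introduced'; c-commands the reflexive within its binding domain — allowed (Principle A).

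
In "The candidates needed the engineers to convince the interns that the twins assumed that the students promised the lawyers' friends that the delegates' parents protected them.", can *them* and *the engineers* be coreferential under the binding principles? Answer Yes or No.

*the engineers* is an R-expression; Principle C requires it to be free (not bound by any c-commanding expression).
— them: object of the clause headed by 'protected'; the pronoun does not c-command the R-expression — coreference allowed.

Yes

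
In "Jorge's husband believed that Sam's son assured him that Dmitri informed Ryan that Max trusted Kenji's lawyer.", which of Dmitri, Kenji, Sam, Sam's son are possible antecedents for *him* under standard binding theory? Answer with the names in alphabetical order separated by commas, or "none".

Sam

*him* is a pronoun; Principle B requires it to be free in its binding domain — the clause headed by 'assured'.
— Dmitri: subject of the clause headed by 'informed'; is c-commanded by the pronoun; coreference would bind this R-expression — blocked (Principle C).
— Kenji: possessor inside the object DP of the clause headed by 'trusted'; is c-commanded by the pronoun; coreference would bind this R-expression — blocked (Principle C).
— Sam: possessor inside the subject DP of the clause headed by 'assured'; does not c-command the pronoun — Principle B does not apply; allowed.
— Sam's son: subject of the clause headed by 'assured'; c-commands the pronoun within its binding domain — blocked (Principle B).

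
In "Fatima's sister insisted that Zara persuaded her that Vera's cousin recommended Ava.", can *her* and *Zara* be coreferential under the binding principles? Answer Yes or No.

No

*Zara* is an R-expression; Principle C requires it to be free (not bound by any c-commanding expression).
— her: object of the clause headed by 'persuaded'; the R-expression locally c-commands the pronoun — coreference blocked (Principle B on the pronoun).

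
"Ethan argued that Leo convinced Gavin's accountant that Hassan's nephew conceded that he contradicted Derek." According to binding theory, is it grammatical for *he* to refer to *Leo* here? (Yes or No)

Yes

*Leo* is an R-expression; Principle C requires it to be free (not bound by any c-commanding expression).
— he: subject of the clause headed by 'contradicted'; the pronoun does not c-command the R-expression — coreference allowed.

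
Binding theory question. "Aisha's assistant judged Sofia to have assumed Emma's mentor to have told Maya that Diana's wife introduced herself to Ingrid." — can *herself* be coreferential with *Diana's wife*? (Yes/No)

*herself* is a reflexive; Principle A requires it to be bound within its binding domain — the clause headed by 'introduced'.
— Diana's wife: subject of the clause headed by 'introduced'; c-commands the reflexive within its binding domain — allowed (Principle A).

Yes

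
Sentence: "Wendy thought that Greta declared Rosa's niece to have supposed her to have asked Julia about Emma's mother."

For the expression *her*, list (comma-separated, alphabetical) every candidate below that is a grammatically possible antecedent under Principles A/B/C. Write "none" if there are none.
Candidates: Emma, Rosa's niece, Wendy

Wendy

*her* is a pronoun; Principle B requires it to be free in its binding domain — the clause headed by 'supposed'.
— Emma: possessor inside the second object DP of the clause headed by 'asked'; is c-commanded by the pronoun; coreference would bind this R-expression — blocked (Principle C).
— Rosa's niece: subject of the clause headed by 'supposed'; c-commands the pronoun within its binding domain — blocked (Principle B).
— Wendy: subject of the matrix clause; c-commands the pronoun but lies outside its binding domain — allowed.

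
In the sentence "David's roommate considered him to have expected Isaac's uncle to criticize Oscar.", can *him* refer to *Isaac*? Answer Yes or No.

No

*him* is a pronoun; Principle B requires it to be free in its binding domain — the matrix clause.
— Isaac: possessor inside the subject DP of the clause headed by 'criticize'; is c-commanded by the pronoun; coreference would bind this R-expression — blocked (Principle C).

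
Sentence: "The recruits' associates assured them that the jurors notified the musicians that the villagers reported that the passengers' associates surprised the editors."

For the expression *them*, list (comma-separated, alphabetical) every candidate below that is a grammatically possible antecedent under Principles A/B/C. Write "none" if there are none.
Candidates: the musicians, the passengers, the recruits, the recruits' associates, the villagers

*them* is a pronoun; Principle B requires it to be free in its binding domain — the matrix clause.
— the musicians: object of the clause headed by 'notified'; is c-commanded by the pronoun; coreference would bind this R-expression — blocked (Principle C).
— the passengers: possessor inside the subject DP of the clause headed by 'surprised'; is c-commanded by the pronoun; coreference would bind this R-expression — blocked (Principle C).
— the recruits: possessor inside the subject DP of the matrix clause; does not c-command the pronoun — Principle B does not apply; allowed.
— the recruits' associates: subject of the matrix clause; c-commands the pronoun within its binding domain — blocked (Principle B).
— the villagers: subject of the clause headed by 'reported'; is c-commanded by the pronoun; coreference would bind this R-expression — blocked (Principle C).

the recruits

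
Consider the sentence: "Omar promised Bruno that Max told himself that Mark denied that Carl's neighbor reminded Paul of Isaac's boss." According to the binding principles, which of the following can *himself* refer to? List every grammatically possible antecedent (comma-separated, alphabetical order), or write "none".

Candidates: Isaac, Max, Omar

Max

*himself* is a reflexive; Principle A requires it to be bound within its binding domain — the clause headed by 'told'.
— Isaac: possessor inside the second object DP of the clause headed by 'reminded'; does not c-command the reflexive — cannot bind it (Principle A).
— Max: subject of the clause headed by 'told'; c-commands the reflexive within its binding domain — allowed (Principle A).
— Omar: subject of the matrix clause; c-commands the reflexive but lies outside its binding domain — cannot bind it (Principle A).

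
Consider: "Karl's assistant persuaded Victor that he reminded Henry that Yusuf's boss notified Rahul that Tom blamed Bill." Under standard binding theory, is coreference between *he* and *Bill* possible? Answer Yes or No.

No

*Bill* is an R-expression; Principle C requires it to be free (not bound by any c-commanding expression).
— he: subject of the clause headed by 'reminded'; the pronoun c-commands the R-expression — coreference blocked (Principle C).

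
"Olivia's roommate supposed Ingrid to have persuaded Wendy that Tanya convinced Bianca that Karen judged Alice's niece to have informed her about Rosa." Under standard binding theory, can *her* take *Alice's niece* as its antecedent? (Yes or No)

No

*her* is a pronoun; Principle B requires it to be free in its binding domain — the clause headed by 'informed'.
— Alice's niece: subject of the clause headed by 'informed'; c-commands the pronoun within its binding domain — blocked (Principle B).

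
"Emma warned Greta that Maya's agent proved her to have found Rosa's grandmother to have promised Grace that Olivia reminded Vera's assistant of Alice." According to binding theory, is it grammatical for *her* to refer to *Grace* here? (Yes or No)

No

*Grace* is an R-expression; Principle C requires it to be free (not bound by any c-commanding expression).
— her: subject of the clause headed by 'found'; the pronoun c-commands the R-expression — coreference blocked (Principle C).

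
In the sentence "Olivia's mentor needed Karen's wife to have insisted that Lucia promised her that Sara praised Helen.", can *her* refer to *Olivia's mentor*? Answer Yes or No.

*her* is a pronoun; Principle B requires it to be free in its binding domain — the clause headed by 'promised'.
— Olivia's mentor: subject of the matrix clause; c-commands the pronoun but lies outside its binding domain — allowed.

Yes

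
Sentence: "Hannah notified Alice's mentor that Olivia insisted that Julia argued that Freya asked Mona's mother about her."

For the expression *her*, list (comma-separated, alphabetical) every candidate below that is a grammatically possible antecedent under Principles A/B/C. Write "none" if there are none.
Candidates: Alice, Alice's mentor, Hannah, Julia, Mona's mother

Alice, Alice's mentor, Hannah, Julia

*her* is a pronoun; Principle B requires it to be free in its binding domain — the clause headed by 'asked'.
— Alice: possessor inside the object DP of the matrix clause; does not c-command the pronoun — Principle B does not apply; allowed.
— Alice's mentor: object of the matrix clause; c-commands the pronoun but lies outside its binding domain — allowed.
— Hannah: subject of the matrix clause; c-commands the pronoun but lies outside its binding domain — allowed.
— Julia: subject of the clause headed by 'argued'; c-commands the pronoun but lies outside its binding domain — allowed.
— Mona's mother: object of the clause headed by 'asked'; c-commands the pronoun within its binding domain — blocked (Principle B).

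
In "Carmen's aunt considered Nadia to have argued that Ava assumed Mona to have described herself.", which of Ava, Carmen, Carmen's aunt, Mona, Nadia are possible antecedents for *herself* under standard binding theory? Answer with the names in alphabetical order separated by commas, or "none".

Mona

*herself* is a reflexive; Principle A requires it to be bound within its binding domain — the clause headed by 'described'.
— Ava: subject of the clause headed by 'assumed'; c-commands the reflexive but lies outside its binding domain — cannot bind it (Principle A).
— Carmen: possessor inside the subject DP of the matrix clause; does not c-command the reflexive — cannot bind it (Principle A).
— Carmen's aunt: subject of the matrix clause; c-commands the reflexive but lies outside its binding domain — cannot bind it (Principle A).
— Mona: subject of the clause headed by 'described'; c-commands the reflexive within its binding domain — allowed (Principle A).
— Nadia: subject of the clause headed by 'argued'; c-commands the reflexive but lies outside its binding domain — cannot bind it (Principle A).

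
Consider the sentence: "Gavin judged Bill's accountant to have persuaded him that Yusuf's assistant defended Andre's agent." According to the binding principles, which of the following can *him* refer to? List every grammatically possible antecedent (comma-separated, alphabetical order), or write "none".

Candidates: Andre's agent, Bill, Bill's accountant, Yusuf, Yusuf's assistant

Bill

*him* is a pronoun; Principle B requires it to be free in its binding domain — the clause headed by 'persuaded'.
— Andre's agent: object of the clause headed by 'defended'; is c-commanded by the pronoun; coreference would bind this R-expression — blocked (Principle C).
— Bill: possessor inside the subject DP of the clause headed by 'persuaded'; does not c-command the pronoun — Principle B does not apply; allowed.
— Bill's accountant: subject of the clause headed by 'persuaded'; c-commands the pronoun within its binding domain — blocked (Principle B).
— Yusuf: possessor inside the subject DP of the clause headed by 'defended'; is c-commanded by the pronoun; coreference would bind this R-expression — blocked (Principle C).
— Yusuf's assistant: subject of the clause headed by 'defended'; is c-commanded by the pronoun; coreference would bind this R-expression — blocked (Principle C).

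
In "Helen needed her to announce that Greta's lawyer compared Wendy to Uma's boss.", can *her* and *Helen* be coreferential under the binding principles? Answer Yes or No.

*Helen* is an R-expression; Principle C requires it to be free (not bound by any c-commanding expression).
— her: subject of the clause headed by 'announce'; the R-expression locally c-commands the pronoun — coreference blocked (Principle B on the pronoun).

No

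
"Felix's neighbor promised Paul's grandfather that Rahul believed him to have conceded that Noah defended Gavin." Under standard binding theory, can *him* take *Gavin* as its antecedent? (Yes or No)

*him* is a pronoun; Principle B requires it to be free in its binding domain — the clause headed by 'believed'.
— Gavin: object of the clause headed by 'defended'; is c-commanded by the pronoun; coreference would bind this R-expression — blocked (Principle C).

No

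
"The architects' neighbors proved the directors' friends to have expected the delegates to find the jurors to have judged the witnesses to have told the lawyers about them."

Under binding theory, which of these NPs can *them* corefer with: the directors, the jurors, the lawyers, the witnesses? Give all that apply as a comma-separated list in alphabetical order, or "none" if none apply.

*them* is a pronoun; Principle B requires it to be free in its binding domain — the clause headed by 'told'.
— the directors: possessor inside the subject DP of the clause headed by 'expected'; does not c-command the pronoun — Principle B does not apply; allowed.
— the jurors: subject of the clause headed by 'judged'; c-commands the pronoun but lies outside its binding domain — allowed.
— the lawyers: object of the clause headed by 'told'; c-commands the pronoun within its binding domain — blocked (Principle B).
— the witnesses: subject of the clause headed by 'told'; c-commands the pronoun within its binding domain — blocked (Principle B).

the directors, the jurors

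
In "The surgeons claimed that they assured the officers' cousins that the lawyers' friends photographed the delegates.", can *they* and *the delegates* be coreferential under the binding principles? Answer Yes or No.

No

*the delegates* is an R-expression; Principle C requires it to be free (not bound by any c-commanding expression).
— they: subject of the clause headed by 'assured'; the pronoun c-commands the R-expression — coreference blocked (Principle C).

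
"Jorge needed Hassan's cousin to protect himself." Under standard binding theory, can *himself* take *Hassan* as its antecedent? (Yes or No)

No

*himself* is a reflexive; Principle A requires it to be bound within its binding domain — the clause headed by 'protect'.
— Hassan: possessor inside the subject DP of the clause headed by 'protect'; does not c-command the reflexive — cannot bind it (Principle A).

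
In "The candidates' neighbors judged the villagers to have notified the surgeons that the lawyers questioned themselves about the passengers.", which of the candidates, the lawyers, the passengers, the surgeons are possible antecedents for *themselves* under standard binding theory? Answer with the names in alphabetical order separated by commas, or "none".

*themselves* is a reflexive; Principle A requires it to be bound within its binding domain — the clause headed by 'questioned'.
— the candidates: possessor inside the subject DP of the matrix clause; does not c-command the reflexive — cannot bind it (Principle A).
— the lawyers: subject of the clause headed by 'questioned'; c-commands the reflexive within its binding domain — allowed (Principle A).
— the passengers: second object of the clause headed by 'questioned'; does not c-command the reflexive — cannot bind it (Principle A).
— the surgeons: object of the clause headed by 'notified'; c-commands the reflexive but lies outside its binding domain — cannot bind it (Principle A).

the lawyers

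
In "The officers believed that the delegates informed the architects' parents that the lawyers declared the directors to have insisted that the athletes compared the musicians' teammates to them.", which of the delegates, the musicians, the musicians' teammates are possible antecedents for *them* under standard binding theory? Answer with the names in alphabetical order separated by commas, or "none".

*them* is a pronoun; Principle B requires it to be free in its binding domain — the clause headed by 'compared'.
— the delegates: subject of the clause headed by 'informed'; c-commands the pronoun but lies outside its binding domain — allowed.
— the musicians: possessor inside the object DP of the clause headed by 'compared'; does not c-command the pronoun — Principle B does not apply; allowed.
— the musicians' teammates: object of the clause headed by 'compared'; c-commands the pronoun within its binding domain — blocked (Principle B).

the delegates, the musicians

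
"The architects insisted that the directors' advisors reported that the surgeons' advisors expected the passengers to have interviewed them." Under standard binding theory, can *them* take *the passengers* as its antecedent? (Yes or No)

*them* is a pronoun; Principle B requires it to be free in its binding domain — the clause headed by 'interviewed'.
— the passengers: subject of the clause headed by 'interviewed'; c-commands the pronoun within its binding domain — blocked (Principle B).

No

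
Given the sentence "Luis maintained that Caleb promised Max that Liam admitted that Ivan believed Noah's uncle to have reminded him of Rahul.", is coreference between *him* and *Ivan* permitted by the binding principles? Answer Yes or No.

*him* is a pronoun; Principle B requires it to be free in its binding domain — the clause headed by 'reminded'.
— Ivan: subject of the clause headed by 'believed'; c-commands the pronoun but lies outside its binding domain — allowed.

Yes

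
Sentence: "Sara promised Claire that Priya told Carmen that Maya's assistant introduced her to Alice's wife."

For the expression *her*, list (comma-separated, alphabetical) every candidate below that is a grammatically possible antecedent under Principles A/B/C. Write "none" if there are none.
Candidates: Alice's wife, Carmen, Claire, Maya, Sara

Carmen, Claire, Maya, Sara

*her* is a pronoun; Principle B requires it to be free in its binding domain — the clause headed by 'introduced'.
— Alice's wife: second object of the clause headed by 'introduced'; is c-commanded by the pronoun; coreference would bind this R-expression — blocked (Principle C).
— Carmen: object of the clause headed by 'told'; c-commands the pronoun but lies outside its binding domain — allowed.
— Claire: object of the matrix clause; c-commands the pronoun but lies outside its binding domain — allowed.
— Maya: possessor inside the subject DP of the clause headed by 'introduced'; does not c-command the pronoun — Principle B does not apply; allowed.
— Sara: subject of the matrix clause; c-commands the pronoun but lies outside its binding domain — allowed.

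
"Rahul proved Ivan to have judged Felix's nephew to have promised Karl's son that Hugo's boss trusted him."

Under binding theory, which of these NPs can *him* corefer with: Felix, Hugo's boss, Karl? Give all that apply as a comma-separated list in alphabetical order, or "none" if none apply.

Felix, Karl

*him* is a pronoun; Principle B requires it to be free in its binding domain — the clause headed by 'trusted'.
— Felix: possessor inside the subject DP of the clause headed by 'promised'; does not c-command the pronoun — Principle B does not apply; allowed.
— Hugo's boss: subject of the clause headed by 'trusted'; c-commands the pronoun within its binding domain — blocked (Principle B).
— Karl: possessor inside the object DP of the clause headed by 'promised'; does not c-command the pronoun — Principle B does not apply; allowed.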